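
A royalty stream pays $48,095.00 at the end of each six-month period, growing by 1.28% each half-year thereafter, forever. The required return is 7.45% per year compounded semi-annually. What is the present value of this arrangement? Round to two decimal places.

Periodic rate r = 0.0745/2 per half-year.
Growing perpetuity (Gordon): PV = PMT₁ / (r − g) = 48,095 / (r − 0.0128) = $1,967,075.66.

$1,967,075.66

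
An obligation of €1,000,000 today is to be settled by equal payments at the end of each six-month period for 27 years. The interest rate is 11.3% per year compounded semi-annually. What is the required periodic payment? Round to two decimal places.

Level ordinary annuity; solve PV = PMT × [(1 − (1+r)^−n)/r] for PMT.
Periodic rate r = 0.113/2 per half-year; n is counted in half-years.
With n = 54: PMT = 1,000,000 / ([(1 − (1+r)^−n)/r]) = €59,562.08

€59,562.08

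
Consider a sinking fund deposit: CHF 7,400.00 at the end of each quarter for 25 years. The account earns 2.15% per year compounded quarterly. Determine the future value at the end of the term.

CHF 976,469.81

This is an ordinary annuity: 100 deposits of CHF 7,400.00 at the end of each quarter.
Periodic rate r = 0.0215/4 per quarter; n is counted in quarters.
FV = PMT × [((1+r)^n − 1)/r] = 7,400 × [(1+r)^100 − 1] / r = CHF 976,469.81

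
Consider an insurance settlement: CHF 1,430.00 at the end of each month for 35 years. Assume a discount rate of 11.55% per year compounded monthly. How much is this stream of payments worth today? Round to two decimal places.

CHF 145,912.57

This is an ordinary annuity: 420 payments of CHF 1,430.00 at the end of each month.
Periodic rate r = 0.1155/12 per month; n is counted in months.
PV = PMT × [(1 − (1+r)^−n)/r] = 1,430 × [1 − (1+r)^−420] / r = CHF 145,912.57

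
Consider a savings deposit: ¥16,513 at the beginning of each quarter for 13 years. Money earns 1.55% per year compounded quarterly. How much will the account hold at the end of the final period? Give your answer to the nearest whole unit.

¥952,952

This is an annuity due: 52 deposits of ¥16,513 at the beginning of each quarter.
Periodic rate r = 0.0155/4 per quarter; n is counted in quarters.
FV = PMT × [((1+r)^n − 1)/r] × (1+r) = 16,513 × [(1+r)^52 − 1] / r × (1+r) = ¥952,952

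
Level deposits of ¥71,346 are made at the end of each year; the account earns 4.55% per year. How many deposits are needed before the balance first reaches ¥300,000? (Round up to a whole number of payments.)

4 payments

Periodic rate r = 0.0455 per year.
Ordinary annuity FV: 300,000 = 71,346 × [((1+r)^n − 1)/r].
(1+r)^n = 1 + 300,000 × r / 71,346, so n = ln(1 + 300,000·r/71,346) / ln(1+r) = 3.93.
Round up to a whole number of payments: n = 4.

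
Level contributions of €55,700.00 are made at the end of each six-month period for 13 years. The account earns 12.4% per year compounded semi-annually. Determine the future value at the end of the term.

This is an ordinary annuity: 26 deposits of €55,700.00 at the end of each six-month period.
Periodic rate r = 0.124/2 per half-year; n is counted in half-years.
FV = PMT × [((1+r)^n − 1)/r] = 55,700 × [(1+r)^26 − 1] / r = €3,394,020.36

€3,394,020.36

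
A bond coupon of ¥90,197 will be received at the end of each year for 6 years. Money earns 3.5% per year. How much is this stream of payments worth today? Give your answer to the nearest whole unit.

This is an ordinary annuity: 6 payments of ¥90,197 at the end of each year.
Periodic rate r = 0.035 per year.
PV = PMT × [(1 − (1+r)^−n)/r] = 90,197 × [1 − (1+r)^−6] / r = ¥480,619

¥480,619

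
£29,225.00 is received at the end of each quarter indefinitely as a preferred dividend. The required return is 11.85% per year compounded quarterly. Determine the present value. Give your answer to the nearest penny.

£986,497.89

Periodic rate r = 0.1185/4 per quarter.
Level perpetuity: PV = PMT / r = 29,225 / (0.1185/4) = £986,497.89.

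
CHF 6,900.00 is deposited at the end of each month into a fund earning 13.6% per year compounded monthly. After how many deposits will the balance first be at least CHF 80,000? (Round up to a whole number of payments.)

11 payments

Periodic rate r = 0.136/12 per month; n is counted in months.
Ordinary annuity FV: 80,000 = 6,900 × [((1+r)^n − 1)/r].
(1+r)^n = 1 + 80,000 × r / 6,900, so n = ln(1 + 80,000·r/6,900) / ln(1+r) = 10.95.
Round up to a whole number of payments: n = 11.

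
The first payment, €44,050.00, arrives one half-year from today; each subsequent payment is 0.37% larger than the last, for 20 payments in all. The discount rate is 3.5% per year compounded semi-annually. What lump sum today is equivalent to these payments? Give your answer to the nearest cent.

Periodic rate r = 0.035/2 per half-year; n is counted in half-years.
Growing ordinary annuity: PV = PMT₁ × [1 − ((1+g)/(1+r))^n] / (r − g) = 44,050 × [1 − ((1+0.0037)/(1+r))^20] / (r − 0.0037) = €762,864.34.

€762,864.34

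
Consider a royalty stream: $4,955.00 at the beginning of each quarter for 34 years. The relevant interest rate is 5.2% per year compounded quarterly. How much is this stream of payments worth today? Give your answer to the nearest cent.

$319,455.00

This is an annuity due: 136 payments of $4,955.00 at the beginning of each quarter.
Periodic rate r = 0.052/4 per quarter; n is counted in quarters.
PV = PMT × [(1 − (1+r)^−n)/r] × (1+r) = 4,955 × [1 − (1+r)^−136] / r × (1+r) = $319,455.00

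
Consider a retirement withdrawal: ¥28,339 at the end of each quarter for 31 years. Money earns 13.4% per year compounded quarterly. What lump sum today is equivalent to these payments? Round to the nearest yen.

This is an ordinary annuity: 124 payments of ¥28,339 at the end of each quarter.
Periodic rate r = 0.134/4 per quarter; n is counted in quarters.
PV = PMT × [(1 − (1+r)^−n)/r] = 28,339 × [1 − (1+r)^−124] / r = ¥831,722

¥831,722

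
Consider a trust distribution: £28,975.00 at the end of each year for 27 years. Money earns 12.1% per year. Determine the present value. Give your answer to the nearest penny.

This is an ordinary annuity: 27 payments of £28,975.00 at the end of each year.
Periodic rate r = 0.121 per year.
PV = PMT × [(1 − (1+r)^−n)/r] = 28,975 × [1 − (1+r)^−27] / r = £228,500.89

£228,500.89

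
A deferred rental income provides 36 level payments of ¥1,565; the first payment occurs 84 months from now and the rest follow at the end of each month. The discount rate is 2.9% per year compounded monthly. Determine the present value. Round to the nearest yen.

Ordinary annuity of 36 payments, first payment at period 84.
Periodic rate r = 0.029/12 per month; n is counted in months.
The ordinary-annuity PV formula values the stream one period before the first payment (period 83); discount that back 83 periods:
PV₀ = 1,565 × [1 − (1+r)^−36] / r × (1+r)^−83 = ¥44,112

¥44,112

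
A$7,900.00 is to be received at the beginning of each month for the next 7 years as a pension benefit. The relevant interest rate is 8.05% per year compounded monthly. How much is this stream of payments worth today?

A$509,443.74

This is an annuity due: 84 payments of A$7,900.00 at the beginning of each month.
Periodic rate r = 0.0805/12 per month; n is counted in months.
PV = PMT × [(1 − (1+r)^−n)/r] × (1+r) = 7,900 × [1 − (1+r)^−84] / r × (1+r) = A$509,443.74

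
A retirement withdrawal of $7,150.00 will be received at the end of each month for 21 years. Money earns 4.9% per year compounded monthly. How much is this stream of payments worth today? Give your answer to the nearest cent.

$1,123,956.06

This is an ordinary annuity: 252 payments of $7,150.00 at the end of each month.
Periodic rate r = 0.049/12 per month; n is counted in months.
PV = PMT × [(1 − (1+r)^−n)/r] = 7,150 × [1 − (1+r)^−252] / r = $1,123,956.06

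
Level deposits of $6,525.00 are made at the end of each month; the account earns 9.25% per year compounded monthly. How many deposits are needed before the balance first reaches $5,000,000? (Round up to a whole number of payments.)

Periodic rate r = 0.0925/12 per month; n is counted in months.
Ordinary annuity FV: 5,000,000 = 6,525 × [((1+r)^n − 1)/r].
(1+r)^n = 1 + 5,000,000 × r / 6,525, so n = ln(1 + 5,000,000·r/6,525) / ln(1+r) = 251.67.
Round up to a whole number of payments: n = 252.

252 payments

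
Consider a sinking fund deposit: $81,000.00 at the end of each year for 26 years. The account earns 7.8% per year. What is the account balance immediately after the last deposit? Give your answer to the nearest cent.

This is an ordinary annuity: 26 deposits of $81,000.00 at the end of each year.
Periodic rate r = 0.078 per year.
FV = PMT × [((1+r)^n − 1)/r] = 81,000 × [(1+r)^26 − 1] / r = $6,280,984.25

$6,280,984.25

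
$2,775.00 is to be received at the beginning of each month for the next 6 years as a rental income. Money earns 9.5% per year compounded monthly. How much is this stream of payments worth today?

$153,051.50

This is an annuity due: 72 payments of $2,775.00 at the beginning of each month.
Periodic rate r = 0.095/12 per month; n is counted in months.
PV = PMT × [(1 − (1+r)^−n)/r] × (1+r) = 2,775 × [1 − (1+r)^−72] / r × (1+r) = $153,051.50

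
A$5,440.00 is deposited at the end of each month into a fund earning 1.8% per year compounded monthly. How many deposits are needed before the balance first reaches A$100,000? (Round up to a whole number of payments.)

19 payments

Periodic rate r = 0.018/12 per month; n is counted in months.
Ordinary annuity FV: 100,000 = 5,440 × [((1+r)^n − 1)/r].
(1+r)^n = 1 + 100,000 × r / 5,440, so n = ln(1 + 100,000·r/5,440) / ln(1+r) = 18.15.
Round up to a whole number of payments: n = 19.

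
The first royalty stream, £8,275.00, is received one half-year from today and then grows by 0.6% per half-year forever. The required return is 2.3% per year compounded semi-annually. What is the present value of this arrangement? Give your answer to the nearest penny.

Periodic rate r = 0.023/2 per half-year.
Growing perpetuity (Gordon): PV = PMT₁ / (r − g) = 8,275 / (r − 0.006) = £1,504,545.45.

£1,504,545.45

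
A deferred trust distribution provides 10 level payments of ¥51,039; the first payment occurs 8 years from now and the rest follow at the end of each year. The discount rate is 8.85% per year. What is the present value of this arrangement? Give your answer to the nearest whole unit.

¥182,118

Ordinary annuity of 10 payments, first payment at period 8.
Periodic rate r = 0.0885 per year.
The ordinary-annuity PV formula values the stream one period before the first payment (period 7); discount that back 7 periods:
PV₀ = 51,039 × [1 − (1+r)^−10] / r × (1+r)^−7 = ¥182,118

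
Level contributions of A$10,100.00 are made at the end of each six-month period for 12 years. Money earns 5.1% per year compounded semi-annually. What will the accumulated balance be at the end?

A$328,753.21

This is an ordinary annuity: 24 deposits of A$10,100.00 at the end of each six-month period.
Periodic rate r = 0.051/2 per half-year; n is counted in half-years.
FV = PMT × [((1+r)^n − 1)/r] = 10,100 × [(1+r)^24 − 1] / r = A$328,753.21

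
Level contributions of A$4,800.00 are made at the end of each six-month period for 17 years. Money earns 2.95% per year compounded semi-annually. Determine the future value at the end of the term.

This is an ordinary annuity: 34 deposits of A$4,800.00 at the end of each six-month period.
Periodic rate r = 0.0295/2 per half-year; n is counted in half-years.
FV = PMT × [((1+r)^n − 1)/r] = 4,800 × [(1+r)^34 − 1] / r = A$209,950.25

A$209,950.25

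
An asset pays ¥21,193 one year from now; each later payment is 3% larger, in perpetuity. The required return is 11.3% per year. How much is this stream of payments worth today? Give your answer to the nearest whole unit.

Periodic rate r = 0.113 per year.
Growing perpetuity (Gordon): PV = PMT₁ / (r − g) = 21,193 / (r − 0.03) = ¥255,337.

¥255,337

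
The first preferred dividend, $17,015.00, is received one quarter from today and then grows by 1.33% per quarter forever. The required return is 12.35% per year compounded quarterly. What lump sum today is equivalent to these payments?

Periodic rate r = 0.1235/4 per quarter.
Growing perpetuity (Gordon): PV = PMT₁ / (r − g) = 17,015 / (r − 0.0133) = $968,136.56.

$968,136.56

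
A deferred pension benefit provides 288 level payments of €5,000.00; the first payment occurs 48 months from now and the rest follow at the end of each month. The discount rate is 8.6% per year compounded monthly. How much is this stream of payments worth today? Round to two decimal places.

€434,975.07

Ordinary annuity of 288 payments, first payment at period 48.
Periodic rate r = 0.086/12 per month; n is counted in months.
The ordinary-annuity PV formula values the stream one period before the first payment (period 47); discount that back 47 periods:
PV₀ = 5,000 × [1 − (1+r)^−288] / r × (1+r)^−47 = €434,975.07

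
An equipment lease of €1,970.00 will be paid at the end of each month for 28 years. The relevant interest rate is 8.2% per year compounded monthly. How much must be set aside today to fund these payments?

€259,045.44

This is an ordinary annuity: 336 payments of €1,970.00 at the end of each month.
Periodic rate r = 0.082/12 per month; n is counted in months.
PV = PMT × [(1 − (1+r)^−n)/r] = 1,970 × [1 − (1+r)^−336] / r = €259,045.44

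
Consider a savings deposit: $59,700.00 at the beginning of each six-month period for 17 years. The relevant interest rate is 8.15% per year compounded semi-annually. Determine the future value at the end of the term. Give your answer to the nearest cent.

This is an annuity due: 34 deposits of $59,700.00 at the beginning of each six-month period.
Periodic rate r = 0.0815/2 per half-year; n is counted in half-years.
FV = PMT × [((1+r)^n − 1)/r] × (1+r) = 59,700 × [(1+r)^34 − 1] / r × (1+r) = $4,404,132.15

$4,404,132.15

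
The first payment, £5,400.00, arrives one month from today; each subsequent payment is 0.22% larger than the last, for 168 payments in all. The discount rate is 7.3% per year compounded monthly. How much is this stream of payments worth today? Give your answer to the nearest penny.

Periodic rate r = 0.073/12 per month; n is counted in months.
Growing ordinary annuity: PV = PMT₁ × [1 − ((1+g)/(1+r))^n] / (r − g) = 5,400 × [1 − ((1+0.0022)/(1+r))^168] / (r − 0.0022) = £664,412.44.

£664,412.44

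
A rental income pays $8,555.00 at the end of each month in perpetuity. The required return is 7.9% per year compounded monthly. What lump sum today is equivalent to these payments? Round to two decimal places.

$1,299,493.67

Periodic rate r = 0.079/12 per month.
Level perpetuity: PV = PMT / r = 8,555 / (0.079/12) = $1,299,493.67.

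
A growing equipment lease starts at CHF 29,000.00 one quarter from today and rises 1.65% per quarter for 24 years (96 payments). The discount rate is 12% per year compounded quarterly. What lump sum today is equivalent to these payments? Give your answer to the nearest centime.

Periodic rate r = 0.12/4 per quarter; n is counted in quarters.
Growing ordinary annuity: PV = PMT₁ × [1 − ((1+g)/(1+r))^n] / (r − g) = 29,000 × [1 − ((1+0.0165)/(1+r))^96] / (r − 0.0165) = CHF 1,542,808.08.

CHF 1,542,808.08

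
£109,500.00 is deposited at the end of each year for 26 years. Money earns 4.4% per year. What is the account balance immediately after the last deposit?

This is an ordinary annuity: 26 deposits of £109,500.00 at the end of each year.
Periodic rate r = 0.044 per year.
FV = PMT × [((1+r)^n − 1)/r] = 109,500 × [(1+r)^26 − 1] / r = £5,135,214.78

£5,135,214.78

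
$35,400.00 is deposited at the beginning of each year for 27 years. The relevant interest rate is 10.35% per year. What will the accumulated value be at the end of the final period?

This is an annuity due: 27 deposits of $35,400.00 at the beginning of each year.
Periodic rate r = 0.1035 per year.
FV = PMT × [((1+r)^n − 1)/r] × (1+r) = 35,400 × [(1+r)^27 − 1] / r × (1+r) = $5,013,807.25

$5,013,807.25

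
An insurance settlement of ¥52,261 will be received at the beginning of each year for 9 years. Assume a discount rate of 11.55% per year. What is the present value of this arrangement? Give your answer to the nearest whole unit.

¥316,008

This is an annuity due: 9 payments of ¥52,261 at the beginning of each year.
Periodic rate r = 0.1155 per year.
PV = PMT × [(1 − (1+r)^−n)/r] × (1+r) = 52,261 × [1 − (1+r)^−9] / r × (1+r) = ¥316,008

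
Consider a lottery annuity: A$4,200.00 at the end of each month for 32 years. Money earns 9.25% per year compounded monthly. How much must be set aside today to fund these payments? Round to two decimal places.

This is an ordinary annuity: 384 payments of A$4,200.00 at the end of each month.
Periodic rate r = 0.0925/12 per month; n is counted in months.
PV = PMT × [(1 − (1+r)^−n)/r] = 4,200 × [1 − (1+r)^−384] / r = A$516,308.27

A$516,308.27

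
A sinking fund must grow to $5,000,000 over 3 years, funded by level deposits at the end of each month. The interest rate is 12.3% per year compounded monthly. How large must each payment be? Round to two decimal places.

Level ordinary annuity; solve FV = PMT × [((1+r)^n − 1)/r] for PMT.
Periodic rate r = 0.123/12 per month; n is counted in months.
With n = 36: PMT = 5,000,000 / ([((1+r)^n − 1)/r]) = $115,538.89

$115,538.89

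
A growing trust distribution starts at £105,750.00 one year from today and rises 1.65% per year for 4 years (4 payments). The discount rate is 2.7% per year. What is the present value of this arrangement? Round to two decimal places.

£405,605.65

Periodic rate r = 0.027 per year.
Growing ordinary annuity: PV = PMT₁ × [1 − ((1+g)/(1+r))^n] / (r − g) = 105,750 × [1 − ((1+0.0165)/(1+r))^4] / (r − 0.0165) = £405,605.65.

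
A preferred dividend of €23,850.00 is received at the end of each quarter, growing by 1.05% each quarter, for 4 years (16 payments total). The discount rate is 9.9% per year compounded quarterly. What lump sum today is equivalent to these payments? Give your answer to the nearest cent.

€335,956.35

Periodic rate r = 0.099/4 per quarter; n is counted in quarters.
Growing ordinary annuity: PV = PMT₁ × [1 − ((1+g)/(1+r))^n] / (r − g) = 23,850 × [1 − ((1+0.0105)/(1+r))^16] / (r − 0.0105) = €335,956.35.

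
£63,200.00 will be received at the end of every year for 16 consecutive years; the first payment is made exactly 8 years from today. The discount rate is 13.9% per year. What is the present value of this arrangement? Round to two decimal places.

£160,039.87

Ordinary annuity of 16 payments, first payment at period 8.
Periodic rate r = 0.139 per year.
The ordinary-annuity PV formula values the stream one period before the first payment (period 7); discount that back 7 periods:
PV₀ = 63,200 × [1 − (1+r)^−16] / r × (1+r)^−7 = £160,039.87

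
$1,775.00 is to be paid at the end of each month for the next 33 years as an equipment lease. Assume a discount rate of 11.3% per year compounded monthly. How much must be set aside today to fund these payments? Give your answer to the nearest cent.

$183,888.83

This is an ordinary annuity: 396 payments of $1,775.00 at the end of each month.
Periodic rate r = 0.113/12 per month; n is counted in months.
PV = PMT × [(1 − (1+r)^−n)/r] = 1,775 × [1 − (1+r)^−396] / r = $183,888.83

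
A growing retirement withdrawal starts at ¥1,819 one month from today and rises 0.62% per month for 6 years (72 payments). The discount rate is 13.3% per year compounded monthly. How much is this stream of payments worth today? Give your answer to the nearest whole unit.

¥109,630

Periodic rate r = 0.133/12 per month; n is counted in months.
Growing ordinary annuity: PV = PMT₁ × [1 − ((1+g)/(1+r))^n] / (r − g) = 1,819 × [1 − ((1+0.0062)/(1+r))^72] / (r − 0.0062) = ¥109,630.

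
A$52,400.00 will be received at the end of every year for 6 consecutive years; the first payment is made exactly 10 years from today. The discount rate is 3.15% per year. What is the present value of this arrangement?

Ordinary annuity of 6 payments, first payment at period 10.
Periodic rate r = 0.0315 per year.
The ordinary-annuity PV formula values the stream one period before the first payment (period 9); discount that back 9 periods:
PV₀ = 52,400 × [1 − (1+r)^−6] / r × (1+r)^−9 = A$213,661.44

A$213,661.44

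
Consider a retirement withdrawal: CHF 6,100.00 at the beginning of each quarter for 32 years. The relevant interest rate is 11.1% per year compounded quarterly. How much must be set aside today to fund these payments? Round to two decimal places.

CHF 219,122.21

This is an annuity due: 128 payments of CHF 6,100.00 at the beginning of each quarter.
Periodic rate r = 0.111/4 per quarter; n is counted in quarters.
PV = PMT × [(1 − (1+r)^−n)/r] × (1+r) = 6,100 × [1 − (1+r)^−128] / r × (1+r) = CHF 219,122.21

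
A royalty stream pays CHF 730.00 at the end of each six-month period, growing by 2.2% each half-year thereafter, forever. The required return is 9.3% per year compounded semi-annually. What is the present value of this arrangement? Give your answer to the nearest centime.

Periodic rate r = 0.093/2 per half-year.
Growing perpetuity (Gordon): PV = PMT₁ / (r − g) = 730 / (r − 0.022) = CHF 29,795.92.

CHF 29,795.92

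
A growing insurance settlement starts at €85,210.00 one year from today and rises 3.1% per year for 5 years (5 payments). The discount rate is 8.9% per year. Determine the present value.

€351,717.78

Periodic rate r = 0.089 per year.
Growing ordinary annuity: PV = PMT₁ × [1 − ((1+g)/(1+r))^n] / (r − g) = 85,210 × [1 − ((1+0.031)/(1+r))^5] / (r − 0.031) = €351,717.78.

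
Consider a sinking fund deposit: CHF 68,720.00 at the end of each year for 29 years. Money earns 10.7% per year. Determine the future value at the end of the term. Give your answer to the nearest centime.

CHF 11,603,365.73

This is an ordinary annuity: 29 deposits of CHF 68,720.00 at the end of each year.
Periodic rate r = 0.107 per year.
FV = PMT × [((1+r)^n − 1)/r] = 68,720 × [(1+r)^29 − 1] / r = CHF 11,603,365.73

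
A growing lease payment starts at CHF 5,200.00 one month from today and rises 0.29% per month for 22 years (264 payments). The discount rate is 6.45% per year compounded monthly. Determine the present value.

Periodic rate r = 0.0645/12 per month; n is counted in months.
Growing ordinary annuity: PV = PMT₁ × [1 − ((1+g)/(1+r))^n] / (r − g) = 5,200 × [1 − ((1+0.0029)/(1+r))^264] / (r − 0.0029) = CHF 1,004,962.96.

CHF 1,004,962.96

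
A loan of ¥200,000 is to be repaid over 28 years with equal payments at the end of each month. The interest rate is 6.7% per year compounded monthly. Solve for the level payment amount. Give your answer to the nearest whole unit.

¥1,320

Level ordinary annuity; solve PV = PMT × [(1 − (1+r)^−n)/r] for PMT.
Periodic rate r = 0.067/12 per month; n is counted in months.
With n = 336: PMT = 200,000 / ([(1 − (1+r)^−n)/r]) = ¥1,320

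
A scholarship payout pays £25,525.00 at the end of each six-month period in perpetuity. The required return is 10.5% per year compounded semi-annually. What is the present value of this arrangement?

£486,190.48

Periodic rate r = 0.105/2 per half-year.
Level perpetuity: PV = PMT / r = 25,525 / (0.105/2) = £486,190.48.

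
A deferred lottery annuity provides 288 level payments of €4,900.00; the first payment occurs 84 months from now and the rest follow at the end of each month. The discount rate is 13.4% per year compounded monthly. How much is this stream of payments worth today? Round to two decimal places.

Ordinary annuity of 288 payments, first payment at period 84.
Periodic rate r = 0.134/12 per month; n is counted in months.
The ordinary-annuity PV formula values the stream one period before the first payment (period 83); discount that back 83 periods:
PV₀ = 4,900 × [1 − (1+r)^−288] / r × (1+r)^−83 = €167,446.98

€167,446.98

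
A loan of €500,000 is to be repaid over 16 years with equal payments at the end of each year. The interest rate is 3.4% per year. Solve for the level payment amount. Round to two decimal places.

€41,032.55

Level ordinary annuity; solve PV = PMT × [(1 − (1+r)^−n)/r] for PMT.
Periodic rate r = 0.034 per year.
With n = 16: PMT = 500,000 / ([(1 − (1+r)^−n)/r]) = €41,032.55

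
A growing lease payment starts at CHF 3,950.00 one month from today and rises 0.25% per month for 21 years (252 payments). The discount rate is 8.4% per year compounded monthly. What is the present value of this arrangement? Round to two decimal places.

CHF 593,840.71

Periodic rate r = 0.084/12 per month; n is counted in months.
Growing ordinary annuity: PV = PMT₁ × [1 − ((1+g)/(1+r))^n] / (r − g) = 3,950 × [1 − ((1+0.0025)/(1+r))^252] / (r − 0.0025) = CHF 593,840.71.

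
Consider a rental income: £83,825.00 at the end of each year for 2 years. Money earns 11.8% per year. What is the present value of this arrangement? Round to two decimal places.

£142,041.72

This is an ordinary annuity: 2 payments of £83,825.00 at the end of each year.
Periodic rate r = 0.118 per year.
PV = PMT × [(1 − (1+r)^−n)/r] = 83,825 × [1 − (1+r)^−2] / r = £142,041.72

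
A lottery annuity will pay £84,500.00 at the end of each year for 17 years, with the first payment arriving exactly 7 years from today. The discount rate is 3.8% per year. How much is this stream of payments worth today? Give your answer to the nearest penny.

£834,776.53

Ordinary annuity of 17 payments, first payment at period 7.
Periodic rate r = 0.038 per year.
The ordinary-annuity PV formula values the stream one period before the first payment (period 6); discount that back 6 periods:
PV₀ = 84,500 × [1 − (1+r)^−17] / r × (1+r)^−6 = £834,776.53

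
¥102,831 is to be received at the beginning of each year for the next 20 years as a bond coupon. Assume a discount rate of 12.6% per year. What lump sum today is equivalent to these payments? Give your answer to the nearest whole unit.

¥833,340

This is an annuity due: 20 payments of ¥102,831 at the beginning of each year.
Periodic rate r = 0.126 per year.
PV = PMT × [(1 − (1+r)^−n)/r] × (1+r) = 102,831 × [1 − (1+r)^−20] / r × (1+r) = ¥833,340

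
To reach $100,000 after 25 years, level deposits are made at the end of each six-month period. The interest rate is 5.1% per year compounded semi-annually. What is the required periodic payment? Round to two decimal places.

Level ordinary annuity; solve FV = PMT × [((1+r)^n − 1)/r] for PMT.
Periodic rate r = 0.051/2 per half-year; n is counted in half-years.
With n = 50: PMT = 100,000 / ([((1+r)^n − 1)/r]) = $1,011.12

$1,011.12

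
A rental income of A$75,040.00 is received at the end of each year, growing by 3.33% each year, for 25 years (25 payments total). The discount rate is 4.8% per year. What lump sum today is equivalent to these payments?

Periodic rate r = 0.048 per year.
Growing ordinary annuity: PV = PMT₁ × [1 − ((1+g)/(1+r))^n] / (r − g) = 75,040 × [1 − ((1+0.0333)/(1+r))^25] / (r − 0.0333) = A$1,518,812.49.

A$1,518,812.49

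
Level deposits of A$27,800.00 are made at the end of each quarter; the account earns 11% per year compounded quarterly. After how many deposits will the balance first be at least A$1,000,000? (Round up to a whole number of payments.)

26 payments

Periodic rate r = 0.11/4 per quarter; n is counted in quarters.
Ordinary annuity FV: 1,000,000 = 27,800 × [((1+r)^n − 1)/r].
(1+r)^n = 1 + 1,000,000 × r / 27,800, so n = ln(1 + 1,000,000·r/27,800) / ln(1+r) = 25.35.
Round up to a whole number of payments: n = 26.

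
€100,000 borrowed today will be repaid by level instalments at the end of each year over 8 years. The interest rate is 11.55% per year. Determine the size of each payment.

Level ordinary annuity; solve PV = PMT × [(1 − (1+r)^−n)/r] for PMT.
Periodic rate r = 0.1155 per year.
With n = 8: PMT = 100,000 / ([(1 − (1+r)^−n)/r]) = €19,814.82

€19,814.82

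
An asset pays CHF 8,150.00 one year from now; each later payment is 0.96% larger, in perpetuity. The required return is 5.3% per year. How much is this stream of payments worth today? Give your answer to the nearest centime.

CHF 187,788.02

Periodic rate r = 0.053 per year.
Growing perpetuity (Gordon): PV = PMT₁ / (r − g) = 8,150 / (r − 0.0096) = CHF 187,788.02.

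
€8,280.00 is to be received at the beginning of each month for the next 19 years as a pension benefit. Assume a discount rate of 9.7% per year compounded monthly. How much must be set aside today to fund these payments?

€867,888.81

This is an annuity due: 228 payments of €8,280.00 at the beginning of each month.
Periodic rate r = 0.097/12 per month; n is counted in months.
PV = PMT × [(1 − (1+r)^−n)/r] × (1+r) = 8,280 × [1 − (1+r)^−228] / r × (1+r) = €867,888.81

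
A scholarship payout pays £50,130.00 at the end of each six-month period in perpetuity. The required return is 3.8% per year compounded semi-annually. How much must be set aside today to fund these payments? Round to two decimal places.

£2,638,421.05

Periodic rate r = 0.038/2 per half-year.
Level perpetuity: PV = PMT / r = 50,130 / (0.038/2) = £2,638,421.05.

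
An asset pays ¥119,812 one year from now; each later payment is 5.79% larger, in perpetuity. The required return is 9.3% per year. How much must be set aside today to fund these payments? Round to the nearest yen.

¥3,413,447

Periodic rate r = 0.093 per year.
Growing perpetuity (Gordon): PV = PMT₁ / (r − g) = 119,812 / (r − 0.0579) = ¥3,413,447.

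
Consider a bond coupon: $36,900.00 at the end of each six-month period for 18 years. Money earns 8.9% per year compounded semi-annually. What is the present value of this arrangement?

This is an ordinary annuity: 36 payments of $36,900.00 at the end of each six-month period.
Periodic rate r = 0.089/2 per half-year; n is counted in half-years.
PV = PMT × [(1 − (1+r)^−n)/r] = 36,900 × [1 − (1+r)^−36] / r = $656,246.84

$656,246.84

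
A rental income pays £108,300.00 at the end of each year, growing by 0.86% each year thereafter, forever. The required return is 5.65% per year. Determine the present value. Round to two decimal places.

£2,260,960.33

Periodic rate r = 0.0565 per year.
Growing perpetuity (Gordon): PV = PMT₁ / (r − g) = 108,300 / (r − 0.0086) = £2,260,960.33.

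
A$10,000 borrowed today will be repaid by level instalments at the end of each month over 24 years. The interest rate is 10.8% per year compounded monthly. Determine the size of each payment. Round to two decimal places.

Level ordinary annuity; solve PV = PMT × [(1 − (1+r)^−n)/r] for PMT.
Periodic rate r = 0.108/12 per month; n is counted in months.
With n = 288: PMT = 10,000 / ([(1 − (1+r)^−n)/r]) = A$97.38

A$97.38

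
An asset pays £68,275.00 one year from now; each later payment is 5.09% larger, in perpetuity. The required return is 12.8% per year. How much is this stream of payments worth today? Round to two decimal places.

£885,538.26

Periodic rate r = 0.128 per year.
Growing perpetuity (Gordon): PV = PMT₁ / (r − g) = 68,275 / (r − 0.0509) = £885,538.26.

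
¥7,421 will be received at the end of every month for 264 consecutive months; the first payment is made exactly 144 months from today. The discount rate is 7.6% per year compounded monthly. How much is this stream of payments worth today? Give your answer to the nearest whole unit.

Ordinary annuity of 264 payments, first payment at period 144.
Periodic rate r = 0.076/12 per month; n is counted in months.
The ordinary-annuity PV formula values the stream one period before the first payment (period 143); discount that back 143 periods:
PV₀ = 7,421 × [1 − (1+r)^−264] / r × (1+r)^−143 = ¥385,335

¥385,335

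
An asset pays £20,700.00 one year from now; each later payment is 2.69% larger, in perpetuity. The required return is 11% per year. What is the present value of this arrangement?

Periodic rate r = 0.11 per year.
Growing perpetuity (Gordon): PV = PMT₁ / (r − g) = 20,700 / (r − 0.0269) = £249,097.47.

£249,097.47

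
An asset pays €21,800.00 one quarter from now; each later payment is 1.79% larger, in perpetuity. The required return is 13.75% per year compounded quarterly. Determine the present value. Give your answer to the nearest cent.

Periodic rate r = 0.1375/4 per quarter.
Growing perpetuity (Gordon): PV = PMT₁ / (r − g) = 21,800 / (r − 0.0179) = €1,323,217.00.

€1,323,217.00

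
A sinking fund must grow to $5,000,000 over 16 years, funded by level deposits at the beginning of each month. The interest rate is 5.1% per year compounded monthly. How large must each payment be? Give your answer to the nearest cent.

Level annuity due; solve FV = PMT × [((1+r)^n − 1)/r] × (1+r) for PMT.
Periodic rate r = 0.051/12 per month; n is counted in months.
With n = 192: PMT = 5,000,000 / ([((1+r)^n − 1)/r] × (1+r)) = $16,826.70

$16,826.70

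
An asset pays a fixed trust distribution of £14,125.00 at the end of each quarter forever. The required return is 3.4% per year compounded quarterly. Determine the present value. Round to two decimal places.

£1,661,764.71

Periodic rate r = 0.034/4 per quarter.
Level perpetuity: PV = PMT / r = 14,125 / (0.034/4) = £1,661,764.71.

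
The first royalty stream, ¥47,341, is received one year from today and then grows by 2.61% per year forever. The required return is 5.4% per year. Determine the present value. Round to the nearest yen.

Periodic rate r = 0.054 per year.
Growing perpetuity (Gordon): PV = PMT₁ / (r − g) = 47,341 / (r − 0.0261) = ¥1,696,810.

¥1,696,810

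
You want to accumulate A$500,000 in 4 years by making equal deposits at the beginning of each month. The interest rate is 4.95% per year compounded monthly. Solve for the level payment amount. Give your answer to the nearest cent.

A$9,402.04

Level annuity due; solve FV = PMT × [((1+r)^n − 1)/r] × (1+r) for PMT.
Periodic rate r = 0.0495/12 per month; n is counted in months.
With n = 48: PMT = 500,000 / ([((1+r)^n − 1)/r] × (1+r)) = A$9,402.04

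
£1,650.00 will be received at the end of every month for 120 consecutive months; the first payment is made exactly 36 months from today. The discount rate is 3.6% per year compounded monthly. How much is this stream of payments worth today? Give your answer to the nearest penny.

Ordinary annuity of 120 payments, first payment at period 36.
Periodic rate r = 0.036/12 per month; n is counted in months.
The ordinary-annuity PV formula values the stream one period before the first payment (period 35); discount that back 35 periods:
PV₀ = 1,650 × [1 − (1+r)^−120] / r × (1+r)^−35 = £149,541.45

£149,541.45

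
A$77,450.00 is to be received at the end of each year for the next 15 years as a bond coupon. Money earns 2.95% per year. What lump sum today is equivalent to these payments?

A$927,945.78

This is an ordinary annuity: 15 payments of A$77,450.00 at the end of each year.
Periodic rate r = 0.0295 per year.
PV = PMT × [(1 − (1+r)^−n)/r] = 77,450 × [1 − (1+r)^−15] / r = A$927,945.78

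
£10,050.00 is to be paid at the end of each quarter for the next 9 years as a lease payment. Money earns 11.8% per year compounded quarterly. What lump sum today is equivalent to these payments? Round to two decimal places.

£221,060.28

This is an ordinary annuity: 36 payments of £10,050.00 at the end of each quarter.
Periodic rate r = 0.118/4 per quarter; n is counted in quarters.
PV = PMT × [(1 − (1+r)^−n)/r] = 10,050 × [1 − (1+r)^−36] / r = £221,060.28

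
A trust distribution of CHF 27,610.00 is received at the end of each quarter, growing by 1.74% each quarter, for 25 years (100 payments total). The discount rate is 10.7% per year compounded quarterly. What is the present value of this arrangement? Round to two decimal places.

CHF 1,770,016.82

Periodic rate r = 0.107/4 per quarter; n is counted in quarters.
Growing ordinary annuity: PV = PMT₁ × [1 − ((1+g)/(1+r))^n] / (r − g) = 27,610 × [1 − ((1+0.0174)/(1+r))^100] / (r − 0.0174) = CHF 1,770,016.82.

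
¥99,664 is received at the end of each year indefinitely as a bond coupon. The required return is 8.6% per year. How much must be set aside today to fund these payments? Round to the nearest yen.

Periodic rate r = 0.086 per year.
Level perpetuity: PV = PMT / r = 99,664 / (0.086) = ¥1,158,884.

¥1,158,884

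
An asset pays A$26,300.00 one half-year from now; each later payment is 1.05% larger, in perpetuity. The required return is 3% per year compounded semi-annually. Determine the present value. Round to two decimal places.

A$5,844,444.44

Periodic rate r = 0.03/2 per half-year.
Growing perpetuity (Gordon): PV = PMT₁ / (r − g) = 26,300 / (r − 0.0105) = A$5,844,444.44.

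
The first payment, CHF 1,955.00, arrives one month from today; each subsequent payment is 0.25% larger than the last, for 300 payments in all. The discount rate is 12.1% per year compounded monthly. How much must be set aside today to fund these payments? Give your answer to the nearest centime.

CHF 230,921.57

Periodic rate r = 0.121/12 per month; n is counted in months.
Growing ordinary annuity: PV = PMT₁ × [1 − ((1+g)/(1+r))^n] / (r − g) = 1,955 × [1 − ((1+0.0025)/(1+r))^300] / (r − 0.0025) = CHF 230,921.57.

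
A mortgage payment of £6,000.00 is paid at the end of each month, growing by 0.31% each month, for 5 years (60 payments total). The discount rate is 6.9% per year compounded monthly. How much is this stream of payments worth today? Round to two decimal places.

£331,485.30

Periodic rate r = 0.069/12 per month; n is counted in months.
Growing ordinary annuity: PV = PMT₁ × [1 − ((1+g)/(1+r))^n] / (r − g) = 6,000 × [1 − ((1+0.0031)/(1+r))^60] / (r − 0.0031) = £331,485.30.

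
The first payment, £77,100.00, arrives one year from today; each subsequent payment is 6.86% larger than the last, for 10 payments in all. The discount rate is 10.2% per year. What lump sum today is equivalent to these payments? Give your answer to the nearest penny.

£611,532.41

Periodic rate r = 0.102 per year.
Growing ordinary annuity: PV = PMT₁ × [1 − ((1+g)/(1+r))^n] / (r − g) = 77,100 × [1 − ((1+0.0686)/(1+r))^10] / (r − 0.0686) = £611,532.41.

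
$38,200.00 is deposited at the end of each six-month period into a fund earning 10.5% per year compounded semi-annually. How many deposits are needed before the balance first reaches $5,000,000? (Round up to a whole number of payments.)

41 payments

Periodic rate r = 0.105/2 per half-year; n is counted in half-years.
Ordinary annuity FV: 5,000,000 = 38,200 × [((1+r)^n − 1)/r].
(1+r)^n = 1 + 5,000,000 × r / 38,200, so n = ln(1 + 5,000,000·r/38,200) / ln(1+r) = 40.32.
Round up to a whole number of payments: n = 41.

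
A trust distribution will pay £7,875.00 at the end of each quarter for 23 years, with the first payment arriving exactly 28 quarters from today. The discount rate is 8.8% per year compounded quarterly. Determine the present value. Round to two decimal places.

£172,044.62

Ordinary annuity of 92 payments, first payment at period 28.
Periodic rate r = 0.088/4 per quarter; n is counted in quarters.
The ordinary-annuity PV formula values the stream one period before the first payment (period 27); discount that back 27 periods:
PV₀ = 7,875 × [1 − (1+r)^−92] / r × (1+r)^−27 = £172,044.62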